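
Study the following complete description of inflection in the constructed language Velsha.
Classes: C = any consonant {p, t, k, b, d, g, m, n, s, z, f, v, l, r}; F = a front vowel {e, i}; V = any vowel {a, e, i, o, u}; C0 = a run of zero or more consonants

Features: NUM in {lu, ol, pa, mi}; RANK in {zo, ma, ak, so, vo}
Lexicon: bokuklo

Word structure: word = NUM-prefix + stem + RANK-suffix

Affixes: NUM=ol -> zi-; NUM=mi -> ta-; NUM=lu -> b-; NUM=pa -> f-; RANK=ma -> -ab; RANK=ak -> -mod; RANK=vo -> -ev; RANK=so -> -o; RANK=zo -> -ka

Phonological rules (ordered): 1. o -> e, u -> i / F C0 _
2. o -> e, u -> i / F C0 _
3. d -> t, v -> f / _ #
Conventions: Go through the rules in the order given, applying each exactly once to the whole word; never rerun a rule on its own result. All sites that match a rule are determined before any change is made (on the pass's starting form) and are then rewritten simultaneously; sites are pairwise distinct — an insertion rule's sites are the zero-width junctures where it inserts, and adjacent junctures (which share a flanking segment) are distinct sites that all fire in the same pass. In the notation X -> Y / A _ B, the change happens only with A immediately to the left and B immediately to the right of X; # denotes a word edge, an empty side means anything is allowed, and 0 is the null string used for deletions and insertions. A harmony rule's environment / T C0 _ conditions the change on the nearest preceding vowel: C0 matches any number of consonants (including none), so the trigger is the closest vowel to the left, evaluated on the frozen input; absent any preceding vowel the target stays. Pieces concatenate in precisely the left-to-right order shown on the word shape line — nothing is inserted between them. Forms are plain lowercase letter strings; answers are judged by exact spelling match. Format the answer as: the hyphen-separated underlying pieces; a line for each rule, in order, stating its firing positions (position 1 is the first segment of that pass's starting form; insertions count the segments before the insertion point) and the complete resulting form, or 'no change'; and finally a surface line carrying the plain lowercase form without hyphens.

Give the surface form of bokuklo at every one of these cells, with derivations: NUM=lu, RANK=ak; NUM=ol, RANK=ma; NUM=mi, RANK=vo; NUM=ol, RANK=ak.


cell NUM=lu, RANK=ak:
underlying: b-bokuklo-mod
1. o -> e, u -> i / F C0 _: no change
2. o -> e, u -> i / F C0 _: no change
3. d -> t, v -> f / _ #: fires at position(s) 11: bbokuklomot
surface: bbokuklomot

cell NUM=ol, RANK=ma:
underlying: zi-bokuklo-ab
1. o -> e, u -> i / F C0 _: fires at position(s) 4: zibekukloab
2. o -> e, u -> i / F C0 _: fires at position(s) 6: zibekikloab
3. d -> t, v -> f / _ #: no change
surface: zibekikloab

cell NUM=mi, RANK=vo:
underlying: ta-bokuklo-ev
1. o -> e, u -> i / F C0 _: no change
2. o -> e, u -> i / F C0 _: no change
3. d -> t, v -> f / _ #: fires at position(s) 11: tabokukloef
surface: tabokukloef

cell NUM=ol, RANK=ak:
underlying: zi-bokuklo-mod
1. o -> e, u -> i / F C0 _: fires at position(s) 4: zibekuklomod
2. o -> e, u -> i / F C0 _: fires at position(s) 6: zibekiklomod
3. d -> t, v -> f / _ #: fires at position(s) 12: zibekiklomot
surface: zibekiklomot


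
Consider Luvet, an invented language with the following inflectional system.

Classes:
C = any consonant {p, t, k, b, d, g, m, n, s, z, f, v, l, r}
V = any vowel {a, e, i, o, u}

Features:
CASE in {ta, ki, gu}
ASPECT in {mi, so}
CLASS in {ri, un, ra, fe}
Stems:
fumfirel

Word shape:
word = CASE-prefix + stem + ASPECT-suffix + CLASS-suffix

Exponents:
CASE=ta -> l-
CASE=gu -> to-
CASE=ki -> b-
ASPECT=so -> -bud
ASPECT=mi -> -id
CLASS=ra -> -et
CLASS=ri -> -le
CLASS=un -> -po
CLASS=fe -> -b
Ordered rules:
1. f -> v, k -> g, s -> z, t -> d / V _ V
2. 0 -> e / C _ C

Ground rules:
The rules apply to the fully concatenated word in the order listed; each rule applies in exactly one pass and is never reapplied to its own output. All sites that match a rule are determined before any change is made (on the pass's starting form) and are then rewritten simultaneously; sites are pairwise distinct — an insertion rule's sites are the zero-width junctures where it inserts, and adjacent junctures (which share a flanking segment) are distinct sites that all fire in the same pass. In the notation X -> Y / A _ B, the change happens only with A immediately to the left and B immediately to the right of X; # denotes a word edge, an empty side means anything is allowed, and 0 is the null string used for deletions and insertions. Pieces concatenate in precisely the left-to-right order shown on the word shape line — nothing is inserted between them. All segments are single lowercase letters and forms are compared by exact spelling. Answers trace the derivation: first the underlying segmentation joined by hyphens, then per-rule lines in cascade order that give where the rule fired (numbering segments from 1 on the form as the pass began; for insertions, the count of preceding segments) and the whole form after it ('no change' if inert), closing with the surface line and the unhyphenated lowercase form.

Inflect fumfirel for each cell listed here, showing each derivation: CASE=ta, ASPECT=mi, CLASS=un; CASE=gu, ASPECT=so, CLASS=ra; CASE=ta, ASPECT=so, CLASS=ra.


cell CASE=ta, ASPECT=mi, CLASS=un:
underlying: l-fumfirel-id-po
1. f -> v, k -> g, s -> z, t -> d / V _ V: no change
2. 0 -> e / C _ C: inserts after position(s) 1, 4, 11: lefumefirelidepo
surface: lefumefirelidepo

cell CASE=gu, ASPECT=so, CLASS=ra:
underlying: to-fumfirel-bud-et
1. f -> v, k -> g, s -> z, t -> d / V _ V: fires at position(s) 3: tovumfirelbudet
2. 0 -> e / C _ C: inserts after position(s) 5, 10: tovumefirelebudet
surface: tovumefirelebudet

cell CASE=ta, ASPECT=so, CLASS=ra:
underlying: l-fumfirel-bud-et
1. f -> v, k -> g, s -> z, t -> d / V _ V: no change
2. 0 -> e / C _ C: inserts after position(s) 1, 4, 9: lefumefirelebudet
surface: lefumefirelebudet


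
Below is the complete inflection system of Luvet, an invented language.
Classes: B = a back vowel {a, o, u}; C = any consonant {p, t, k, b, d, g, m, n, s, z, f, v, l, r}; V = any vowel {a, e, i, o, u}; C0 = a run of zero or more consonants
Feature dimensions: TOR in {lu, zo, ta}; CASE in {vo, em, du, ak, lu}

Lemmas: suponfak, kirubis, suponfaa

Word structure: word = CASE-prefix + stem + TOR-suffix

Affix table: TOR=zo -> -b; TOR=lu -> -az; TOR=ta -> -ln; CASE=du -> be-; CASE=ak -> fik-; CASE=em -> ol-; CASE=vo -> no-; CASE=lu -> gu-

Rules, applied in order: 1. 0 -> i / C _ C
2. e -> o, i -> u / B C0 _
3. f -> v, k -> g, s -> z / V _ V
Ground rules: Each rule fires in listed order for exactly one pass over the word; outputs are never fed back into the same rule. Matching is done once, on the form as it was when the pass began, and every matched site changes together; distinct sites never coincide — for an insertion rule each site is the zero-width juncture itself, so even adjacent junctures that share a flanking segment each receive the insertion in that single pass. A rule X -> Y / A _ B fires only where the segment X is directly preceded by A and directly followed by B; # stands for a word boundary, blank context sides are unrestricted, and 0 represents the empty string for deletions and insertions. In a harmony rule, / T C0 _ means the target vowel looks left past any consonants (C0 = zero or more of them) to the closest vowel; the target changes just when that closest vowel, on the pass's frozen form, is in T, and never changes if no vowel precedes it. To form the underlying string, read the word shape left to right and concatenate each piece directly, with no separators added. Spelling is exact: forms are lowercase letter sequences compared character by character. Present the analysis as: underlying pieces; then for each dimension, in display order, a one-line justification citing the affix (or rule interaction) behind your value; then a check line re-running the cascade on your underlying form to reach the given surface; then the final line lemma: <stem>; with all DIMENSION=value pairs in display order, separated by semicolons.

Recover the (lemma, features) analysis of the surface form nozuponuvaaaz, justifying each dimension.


underlying: no-suponfaa-az
TOR=lu - signalled by the affix -az
CASE=vo - signalled by the affix no-
check: nosuponfaaaz -> nosuponifaaaz -> nosuponufaaaz -> nozuponuvaaaz
lemma: suponfaa; TOR=lu; CASE=vo


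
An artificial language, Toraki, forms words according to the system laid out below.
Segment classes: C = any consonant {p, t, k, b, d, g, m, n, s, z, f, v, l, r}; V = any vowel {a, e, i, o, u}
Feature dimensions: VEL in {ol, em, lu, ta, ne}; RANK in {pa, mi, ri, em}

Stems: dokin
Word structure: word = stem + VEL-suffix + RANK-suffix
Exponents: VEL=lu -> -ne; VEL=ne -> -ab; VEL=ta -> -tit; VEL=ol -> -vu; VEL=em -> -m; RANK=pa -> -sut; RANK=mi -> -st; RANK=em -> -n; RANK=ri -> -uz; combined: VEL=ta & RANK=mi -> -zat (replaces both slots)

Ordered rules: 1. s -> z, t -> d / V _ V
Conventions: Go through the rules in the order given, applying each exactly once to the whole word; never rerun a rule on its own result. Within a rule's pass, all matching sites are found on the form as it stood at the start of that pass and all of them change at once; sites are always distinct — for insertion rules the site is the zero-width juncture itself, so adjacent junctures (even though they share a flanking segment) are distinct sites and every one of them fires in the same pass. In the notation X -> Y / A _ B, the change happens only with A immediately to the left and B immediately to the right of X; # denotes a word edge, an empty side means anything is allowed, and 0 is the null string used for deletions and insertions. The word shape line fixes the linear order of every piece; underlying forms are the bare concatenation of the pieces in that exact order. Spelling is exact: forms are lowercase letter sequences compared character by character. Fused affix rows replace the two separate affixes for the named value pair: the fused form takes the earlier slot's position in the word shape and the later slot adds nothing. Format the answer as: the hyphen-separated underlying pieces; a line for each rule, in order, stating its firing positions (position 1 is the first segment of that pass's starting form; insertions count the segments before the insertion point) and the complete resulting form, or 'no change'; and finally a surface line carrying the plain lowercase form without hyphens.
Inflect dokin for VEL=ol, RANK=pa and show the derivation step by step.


underlying: dokin-vu-sut
1. s -> z, t -> d / V _ V: fires at position(s) 8: dokinvuzut
surface: dokinvuzut


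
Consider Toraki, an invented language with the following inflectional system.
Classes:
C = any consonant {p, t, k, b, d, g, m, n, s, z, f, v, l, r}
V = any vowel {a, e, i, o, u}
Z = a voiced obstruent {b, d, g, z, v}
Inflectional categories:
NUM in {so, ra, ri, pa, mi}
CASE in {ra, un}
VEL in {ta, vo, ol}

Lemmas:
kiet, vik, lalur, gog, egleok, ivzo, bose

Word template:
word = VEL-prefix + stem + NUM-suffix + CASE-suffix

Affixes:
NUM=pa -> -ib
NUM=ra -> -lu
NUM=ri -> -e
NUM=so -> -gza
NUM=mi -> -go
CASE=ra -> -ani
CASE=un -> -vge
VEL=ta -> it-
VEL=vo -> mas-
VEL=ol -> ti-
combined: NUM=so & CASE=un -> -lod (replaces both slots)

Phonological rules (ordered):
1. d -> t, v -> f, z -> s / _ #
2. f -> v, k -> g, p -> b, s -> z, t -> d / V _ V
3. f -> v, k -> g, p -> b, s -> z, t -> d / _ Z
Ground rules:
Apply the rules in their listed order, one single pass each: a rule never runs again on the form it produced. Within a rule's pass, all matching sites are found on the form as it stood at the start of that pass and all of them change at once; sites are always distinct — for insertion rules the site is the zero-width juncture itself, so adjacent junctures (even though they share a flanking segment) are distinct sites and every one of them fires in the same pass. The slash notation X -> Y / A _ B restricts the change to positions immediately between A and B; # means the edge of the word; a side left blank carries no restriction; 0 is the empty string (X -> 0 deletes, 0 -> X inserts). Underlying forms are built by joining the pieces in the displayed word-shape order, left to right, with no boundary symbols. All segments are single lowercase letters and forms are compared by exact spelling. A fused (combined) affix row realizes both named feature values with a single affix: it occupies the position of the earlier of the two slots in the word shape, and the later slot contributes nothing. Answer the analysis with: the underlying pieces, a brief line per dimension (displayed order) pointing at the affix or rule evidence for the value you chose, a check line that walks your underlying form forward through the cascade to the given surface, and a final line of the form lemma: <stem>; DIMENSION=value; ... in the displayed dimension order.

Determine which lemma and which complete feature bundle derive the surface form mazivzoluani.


underlying: mas-ivzo-lu-ani
NUM=ra - signalled by the affix -lu
CASE=ra - signalled by the affix -ani
VEL=vo - signalled by the affix mas-
check: masivzoluani -> masivzoluani -> mazivzoluani -> mazivzoluani
lemma: ivzo; NUM=ra; CASE=ra; VEL=vo


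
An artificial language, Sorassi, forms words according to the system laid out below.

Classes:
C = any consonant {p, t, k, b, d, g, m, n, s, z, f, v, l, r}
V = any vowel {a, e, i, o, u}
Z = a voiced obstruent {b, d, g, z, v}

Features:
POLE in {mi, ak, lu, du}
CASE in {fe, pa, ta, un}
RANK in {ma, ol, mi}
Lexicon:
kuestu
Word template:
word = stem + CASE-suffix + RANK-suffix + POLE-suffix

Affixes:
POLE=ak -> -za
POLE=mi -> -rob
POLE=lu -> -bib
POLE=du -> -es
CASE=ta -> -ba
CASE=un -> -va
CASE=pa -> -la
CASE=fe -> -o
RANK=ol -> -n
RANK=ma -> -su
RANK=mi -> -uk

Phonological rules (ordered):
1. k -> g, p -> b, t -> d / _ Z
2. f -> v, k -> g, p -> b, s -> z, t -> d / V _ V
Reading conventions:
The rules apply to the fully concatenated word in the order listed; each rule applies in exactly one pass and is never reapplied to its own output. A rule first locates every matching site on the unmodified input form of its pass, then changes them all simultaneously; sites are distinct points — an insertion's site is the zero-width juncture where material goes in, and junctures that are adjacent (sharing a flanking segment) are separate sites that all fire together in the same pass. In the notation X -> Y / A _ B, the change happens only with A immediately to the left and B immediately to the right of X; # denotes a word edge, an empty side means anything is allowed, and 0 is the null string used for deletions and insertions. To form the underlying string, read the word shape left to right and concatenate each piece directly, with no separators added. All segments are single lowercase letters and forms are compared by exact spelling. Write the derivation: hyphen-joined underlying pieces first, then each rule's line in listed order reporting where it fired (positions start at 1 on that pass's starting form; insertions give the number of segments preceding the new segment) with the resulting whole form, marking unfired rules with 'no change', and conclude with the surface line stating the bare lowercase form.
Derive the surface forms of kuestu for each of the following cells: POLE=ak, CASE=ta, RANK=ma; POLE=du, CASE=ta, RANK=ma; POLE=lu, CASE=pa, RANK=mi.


cell POLE=ak, CASE=ta, RANK=ma:
underlying: kuestu-ba-su-za
1. k -> g, p -> b, t -> d / _ Z: no change
2. f -> v, k -> g, p -> b, s -> z, t -> d / V _ V: fires at position(s) 9: kuestubazuza
surface: kuestubazuza

cell POLE=du, CASE=ta, RANK=ma:
underlying: kuestu-ba-su-es
1. k -> g, p -> b, t -> d / _ Z: no change
2. f -> v, k -> g, p -> b, s -> z, t -> d / V _ V: fires at position(s) 9: kuestubazues
surface: kuestubazues

cell POLE=lu, CASE=pa, RANK=mi:
underlying: kuestu-la-uk-bib
1. k -> g, p -> b, t -> d / _ Z: fires at position(s) 10: kuestulaugbib
2. f -> v, k -> g, p -> b, s -> z, t -> d / V _ V: no change
surface: kuestulaugbib


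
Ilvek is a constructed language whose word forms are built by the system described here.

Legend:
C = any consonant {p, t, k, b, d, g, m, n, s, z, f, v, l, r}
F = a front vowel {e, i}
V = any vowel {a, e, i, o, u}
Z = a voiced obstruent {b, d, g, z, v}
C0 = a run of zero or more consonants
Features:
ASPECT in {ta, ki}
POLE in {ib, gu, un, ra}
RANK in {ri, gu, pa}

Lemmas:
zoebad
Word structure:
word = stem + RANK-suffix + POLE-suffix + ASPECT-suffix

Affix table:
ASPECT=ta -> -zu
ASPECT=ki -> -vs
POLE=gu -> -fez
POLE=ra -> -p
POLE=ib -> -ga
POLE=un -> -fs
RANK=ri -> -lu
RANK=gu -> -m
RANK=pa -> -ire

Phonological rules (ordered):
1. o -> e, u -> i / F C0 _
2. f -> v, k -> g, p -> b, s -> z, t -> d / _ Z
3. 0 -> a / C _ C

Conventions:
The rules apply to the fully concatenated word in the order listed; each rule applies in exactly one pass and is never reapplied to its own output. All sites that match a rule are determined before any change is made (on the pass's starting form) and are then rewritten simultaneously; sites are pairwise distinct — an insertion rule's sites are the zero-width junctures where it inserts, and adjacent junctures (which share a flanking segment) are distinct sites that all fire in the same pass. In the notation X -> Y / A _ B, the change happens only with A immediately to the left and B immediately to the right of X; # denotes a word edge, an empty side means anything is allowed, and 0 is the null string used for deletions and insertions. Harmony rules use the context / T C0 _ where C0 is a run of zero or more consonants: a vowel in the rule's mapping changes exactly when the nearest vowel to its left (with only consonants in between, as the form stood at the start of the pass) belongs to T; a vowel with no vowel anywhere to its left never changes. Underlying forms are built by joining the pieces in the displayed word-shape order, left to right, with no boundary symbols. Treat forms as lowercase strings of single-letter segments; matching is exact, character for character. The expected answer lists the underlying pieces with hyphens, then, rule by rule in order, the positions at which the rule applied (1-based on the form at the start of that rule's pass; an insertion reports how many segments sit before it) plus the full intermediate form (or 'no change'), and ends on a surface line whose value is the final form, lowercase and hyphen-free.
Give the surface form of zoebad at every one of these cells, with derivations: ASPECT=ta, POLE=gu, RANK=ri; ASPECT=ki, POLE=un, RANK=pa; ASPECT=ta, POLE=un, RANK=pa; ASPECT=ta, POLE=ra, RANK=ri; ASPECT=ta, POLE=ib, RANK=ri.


cell ASPECT=ta, POLE=gu, RANK=ri:
underlying: zoebad-lu-fez-zu
1. o -> e, u -> i / F C0 _: fires at position(s) 13: zoebadlufezzi
2. f -> v, k -> g, p -> b, s -> z, t -> d / _ Z: no change
3. 0 -> a / C _ C: inserts after position(s) 6, 11: zoebadalufezazi
surface: zoebadalufezazi

cell ASPECT=ki, POLE=un, RANK=pa:
underlying: zoebad-ire-fs-vs
1. o -> e, u -> i / F C0 _: no change
2. f -> v, k -> g, p -> b, s -> z, t -> d / _ Z: fires at position(s) 11: zoebadirefzvs
3. 0 -> a / C _ C: inserts after position(s) 10, 11, 12: zoebadirefazavas
surface: zoebadirefazavas

cell ASPECT=ta, POLE=un, RANK=pa:
underlying: zoebad-ire-fs-zu
1. o -> e, u -> i / F C0 _: fires at position(s) 13: zoebadirefszi
2. f -> v, k -> g, p -> b, s -> z, t -> d / _ Z: fires at position(s) 11: zoebadirefzzi
3. 0 -> a / C _ C: inserts after position(s) 10, 11: zoebadirefazazi
surface: zoebadirefazazi

cell ASPECT=ta, POLE=ra, RANK=ri:
underlying: zoebad-lu-p-zu
1. o -> e, u -> i / F C0 _: no change
2. f -> v, k -> g, p -> b, s -> z, t -> d / _ Z: fires at position(s) 9: zoebadlubzu
3. 0 -> a / C _ C: inserts after position(s) 6, 9: zoebadalubazu
surface: zoebadalubazu

cell ASPECT=ta, POLE=ib, RANK=ri:
underlying: zoebad-lu-ga-zu
1. o -> e, u -> i / F C0 _: no change
2. f -> v, k -> g, p -> b, s -> z, t -> d / _ Z: no change
3. 0 -> a / C _ C: inserts after position(s) 6: zoebadalugazu
surface: zoebadalugazu


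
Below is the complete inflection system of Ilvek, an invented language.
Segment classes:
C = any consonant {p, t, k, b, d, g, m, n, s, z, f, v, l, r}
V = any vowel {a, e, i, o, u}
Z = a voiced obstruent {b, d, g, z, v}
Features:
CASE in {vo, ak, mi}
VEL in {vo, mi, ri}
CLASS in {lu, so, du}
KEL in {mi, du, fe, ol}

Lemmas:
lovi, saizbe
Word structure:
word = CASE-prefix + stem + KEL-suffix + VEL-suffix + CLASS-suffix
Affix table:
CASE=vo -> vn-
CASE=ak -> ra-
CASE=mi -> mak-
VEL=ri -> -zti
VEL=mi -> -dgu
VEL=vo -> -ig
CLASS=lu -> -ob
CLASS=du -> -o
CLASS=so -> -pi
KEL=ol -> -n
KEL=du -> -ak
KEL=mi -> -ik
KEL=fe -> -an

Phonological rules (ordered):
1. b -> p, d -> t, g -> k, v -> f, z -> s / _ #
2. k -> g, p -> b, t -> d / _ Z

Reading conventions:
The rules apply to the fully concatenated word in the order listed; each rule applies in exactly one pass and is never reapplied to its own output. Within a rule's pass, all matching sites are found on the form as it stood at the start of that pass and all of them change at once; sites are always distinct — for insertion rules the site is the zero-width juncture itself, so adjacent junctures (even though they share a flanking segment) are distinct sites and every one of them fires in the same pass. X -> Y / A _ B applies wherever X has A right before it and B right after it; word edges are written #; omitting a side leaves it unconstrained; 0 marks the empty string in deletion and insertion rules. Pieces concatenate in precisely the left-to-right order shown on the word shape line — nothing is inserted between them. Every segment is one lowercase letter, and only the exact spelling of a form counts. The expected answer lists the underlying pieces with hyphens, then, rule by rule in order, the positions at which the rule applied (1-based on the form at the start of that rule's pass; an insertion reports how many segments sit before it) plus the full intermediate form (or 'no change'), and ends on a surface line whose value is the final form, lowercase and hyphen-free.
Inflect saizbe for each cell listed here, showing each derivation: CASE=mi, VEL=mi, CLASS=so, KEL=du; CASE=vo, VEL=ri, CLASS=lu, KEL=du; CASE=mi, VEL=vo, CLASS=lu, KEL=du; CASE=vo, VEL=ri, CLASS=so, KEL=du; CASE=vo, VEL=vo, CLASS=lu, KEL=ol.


cell CASE=mi, VEL=mi, CLASS=so, KEL=du:
underlying: mak-saizbe-ak-dgu-pi
1. b -> p, d -> t, g -> k, v -> f, z -> s / _ #: no change
2. k -> g, p -> b, t -> d / _ Z: fires at position(s) 11: maksaizbeagdgupi
surface: maksaizbeagdgupi

cell CASE=vo, VEL=ri, CLASS=lu, KEL=du:
underlying: vn-saizbe-ak-zti-ob
1. b -> p, d -> t, g -> k, v -> f, z -> s / _ #: fires at position(s) 15: vnsaizbeakztiop
2. k -> g, p -> b, t -> d / _ Z: fires at position(s) 10: vnsaizbeagztiop
surface: vnsaizbeagztiop

cell CASE=mi, VEL=vo, CLASS=lu, KEL=du:
underlying: mak-saizbe-ak-ig-ob
1. b -> p, d -> t, g -> k, v -> f, z -> s / _ #: fires at position(s) 15: maksaizbeakigop
2. k -> g, p -> b, t -> d / _ Z: no change
surface: maksaizbeakigop

cell CASE=vo, VEL=ri, CLASS=so, KEL=du:
underlying: vn-saizbe-ak-zti-pi
1. b -> p, d -> t, g -> k, v -> f, z -> s / _ #: no change
2. k -> g, p -> b, t -> d / _ Z: fires at position(s) 10: vnsaizbeagztipi
surface: vnsaizbeagztipi

cell CASE=vo, VEL=vo, CLASS=lu, KEL=ol:
underlying: vn-saizbe-n-ig-ob
1. b -> p, d -> t, g -> k, v -> f, z -> s / _ #: fires at position(s) 13: vnsaizbenigop
2. k -> g, p -> b, t -> d / _ Z: no change
surface: vnsaizbenigop


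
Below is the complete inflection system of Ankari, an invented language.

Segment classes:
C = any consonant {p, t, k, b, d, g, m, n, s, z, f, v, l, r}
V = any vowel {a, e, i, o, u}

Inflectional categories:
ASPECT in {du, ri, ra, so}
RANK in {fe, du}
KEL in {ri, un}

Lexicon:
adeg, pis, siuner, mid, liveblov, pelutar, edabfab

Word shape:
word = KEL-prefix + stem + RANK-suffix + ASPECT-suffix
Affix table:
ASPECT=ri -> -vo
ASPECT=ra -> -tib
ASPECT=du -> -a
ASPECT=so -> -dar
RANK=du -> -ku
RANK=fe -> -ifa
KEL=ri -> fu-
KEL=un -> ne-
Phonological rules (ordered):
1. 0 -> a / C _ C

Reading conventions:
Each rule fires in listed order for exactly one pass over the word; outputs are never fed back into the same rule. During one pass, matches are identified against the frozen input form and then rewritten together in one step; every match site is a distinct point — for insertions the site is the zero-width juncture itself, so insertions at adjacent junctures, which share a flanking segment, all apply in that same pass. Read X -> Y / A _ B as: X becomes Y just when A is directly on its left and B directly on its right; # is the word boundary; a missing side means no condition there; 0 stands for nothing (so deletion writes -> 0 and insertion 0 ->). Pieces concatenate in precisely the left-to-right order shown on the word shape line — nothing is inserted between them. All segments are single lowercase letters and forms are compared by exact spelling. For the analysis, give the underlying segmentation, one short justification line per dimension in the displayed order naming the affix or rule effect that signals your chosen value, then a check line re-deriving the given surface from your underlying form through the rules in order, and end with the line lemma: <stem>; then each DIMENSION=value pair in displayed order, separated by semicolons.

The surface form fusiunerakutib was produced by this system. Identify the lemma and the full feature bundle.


underlying: fu-siuner-ku-tib
ASPECT=ra - signalled by the affix -tib
RANK=du - signalled by the affix -ku
KEL=ri - signalled by the affix fu-
check: fusiunerkutib -> fusiunerakutib
lemma: siuner; ASPECT=ra; RANK=du; KEL=ri


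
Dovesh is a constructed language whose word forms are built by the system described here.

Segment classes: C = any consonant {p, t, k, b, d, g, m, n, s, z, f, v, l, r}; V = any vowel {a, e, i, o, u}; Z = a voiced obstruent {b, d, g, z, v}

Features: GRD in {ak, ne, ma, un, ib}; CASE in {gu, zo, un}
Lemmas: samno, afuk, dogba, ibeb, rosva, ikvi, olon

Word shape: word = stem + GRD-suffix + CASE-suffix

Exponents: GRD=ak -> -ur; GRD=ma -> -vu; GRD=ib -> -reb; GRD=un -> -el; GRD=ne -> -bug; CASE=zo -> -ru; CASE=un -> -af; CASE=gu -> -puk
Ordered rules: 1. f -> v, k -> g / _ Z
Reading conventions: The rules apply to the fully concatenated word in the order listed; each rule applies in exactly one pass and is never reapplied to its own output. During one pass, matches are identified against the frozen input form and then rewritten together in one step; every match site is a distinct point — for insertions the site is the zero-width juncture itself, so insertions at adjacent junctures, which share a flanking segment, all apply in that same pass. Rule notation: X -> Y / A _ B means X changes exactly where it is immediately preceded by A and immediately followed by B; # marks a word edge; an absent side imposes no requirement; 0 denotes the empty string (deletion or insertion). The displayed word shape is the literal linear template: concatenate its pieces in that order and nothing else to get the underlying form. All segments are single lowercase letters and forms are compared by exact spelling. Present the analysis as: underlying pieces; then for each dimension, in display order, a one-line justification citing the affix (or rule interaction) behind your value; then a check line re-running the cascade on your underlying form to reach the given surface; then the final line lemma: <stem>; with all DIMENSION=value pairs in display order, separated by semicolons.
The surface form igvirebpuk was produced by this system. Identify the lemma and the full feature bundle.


underlying: ikvi-reb-puk
GRD=ib - signalled by the affix -reb
CASE=gu - signalled by the affix -puk
check: ikvirebpuk -> igvirebpuk
lemma: ikvi; GRD=ib; CASE=gu


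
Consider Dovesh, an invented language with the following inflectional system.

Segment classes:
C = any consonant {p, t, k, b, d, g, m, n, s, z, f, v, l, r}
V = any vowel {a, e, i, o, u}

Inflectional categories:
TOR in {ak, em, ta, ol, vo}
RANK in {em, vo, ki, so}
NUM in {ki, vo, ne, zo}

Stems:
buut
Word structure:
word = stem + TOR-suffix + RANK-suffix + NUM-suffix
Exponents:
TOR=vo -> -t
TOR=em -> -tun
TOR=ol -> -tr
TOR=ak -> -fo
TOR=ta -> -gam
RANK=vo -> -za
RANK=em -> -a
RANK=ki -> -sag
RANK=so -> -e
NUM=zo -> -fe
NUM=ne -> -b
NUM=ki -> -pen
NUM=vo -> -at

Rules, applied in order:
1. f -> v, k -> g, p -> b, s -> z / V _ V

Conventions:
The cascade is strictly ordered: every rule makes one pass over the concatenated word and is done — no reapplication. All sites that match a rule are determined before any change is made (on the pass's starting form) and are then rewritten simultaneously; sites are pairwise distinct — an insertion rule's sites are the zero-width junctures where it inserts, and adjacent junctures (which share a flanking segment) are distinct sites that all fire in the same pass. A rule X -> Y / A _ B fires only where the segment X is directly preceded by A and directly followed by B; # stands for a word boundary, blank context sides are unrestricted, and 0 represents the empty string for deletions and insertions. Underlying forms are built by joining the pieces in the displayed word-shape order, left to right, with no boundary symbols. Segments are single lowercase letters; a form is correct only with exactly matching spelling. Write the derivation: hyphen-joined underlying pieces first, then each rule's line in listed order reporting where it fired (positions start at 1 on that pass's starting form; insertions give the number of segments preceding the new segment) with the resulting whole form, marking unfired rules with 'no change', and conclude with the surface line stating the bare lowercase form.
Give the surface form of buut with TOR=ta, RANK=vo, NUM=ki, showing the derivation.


underlying: buut-gam-za-pen
1. f -> v, k -> g, p -> b, s -> z / V _ V: fires at position(s) 10: buutgamzaben
surface: buutgamzaben


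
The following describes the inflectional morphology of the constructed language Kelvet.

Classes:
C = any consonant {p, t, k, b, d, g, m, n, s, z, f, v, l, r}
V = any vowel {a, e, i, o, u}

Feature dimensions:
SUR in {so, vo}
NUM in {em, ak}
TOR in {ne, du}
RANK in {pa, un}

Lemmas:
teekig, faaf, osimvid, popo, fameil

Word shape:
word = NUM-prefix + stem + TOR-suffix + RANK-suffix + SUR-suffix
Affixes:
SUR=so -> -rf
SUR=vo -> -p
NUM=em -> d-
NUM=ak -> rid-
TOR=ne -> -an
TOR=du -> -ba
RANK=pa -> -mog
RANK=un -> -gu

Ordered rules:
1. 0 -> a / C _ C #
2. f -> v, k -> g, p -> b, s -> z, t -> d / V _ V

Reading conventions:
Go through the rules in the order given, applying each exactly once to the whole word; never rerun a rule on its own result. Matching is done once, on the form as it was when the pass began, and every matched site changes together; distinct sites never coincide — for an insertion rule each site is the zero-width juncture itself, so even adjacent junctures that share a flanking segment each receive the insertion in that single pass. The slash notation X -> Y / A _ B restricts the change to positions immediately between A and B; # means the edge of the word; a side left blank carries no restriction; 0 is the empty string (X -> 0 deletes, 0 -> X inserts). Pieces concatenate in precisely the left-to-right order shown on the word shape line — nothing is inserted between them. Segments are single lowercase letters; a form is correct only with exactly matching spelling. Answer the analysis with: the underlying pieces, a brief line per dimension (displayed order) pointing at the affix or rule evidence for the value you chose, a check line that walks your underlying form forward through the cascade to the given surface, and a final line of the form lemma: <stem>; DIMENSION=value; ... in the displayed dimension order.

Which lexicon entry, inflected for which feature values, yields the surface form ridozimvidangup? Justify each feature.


underlying: rid-osimvid-an-gu-p
SUR=vo - signalled by the affix -p
NUM=ak - signalled by the affix rid-
TOR=ne - signalled by the affix -an
RANK=un - signalled by the affix -gu
check: ridosimvidangup -> ridosimvidangup -> ridozimvidangup
lemma: osimvid; SUR=vo; NUM=ak; TOR=ne; RANK=un


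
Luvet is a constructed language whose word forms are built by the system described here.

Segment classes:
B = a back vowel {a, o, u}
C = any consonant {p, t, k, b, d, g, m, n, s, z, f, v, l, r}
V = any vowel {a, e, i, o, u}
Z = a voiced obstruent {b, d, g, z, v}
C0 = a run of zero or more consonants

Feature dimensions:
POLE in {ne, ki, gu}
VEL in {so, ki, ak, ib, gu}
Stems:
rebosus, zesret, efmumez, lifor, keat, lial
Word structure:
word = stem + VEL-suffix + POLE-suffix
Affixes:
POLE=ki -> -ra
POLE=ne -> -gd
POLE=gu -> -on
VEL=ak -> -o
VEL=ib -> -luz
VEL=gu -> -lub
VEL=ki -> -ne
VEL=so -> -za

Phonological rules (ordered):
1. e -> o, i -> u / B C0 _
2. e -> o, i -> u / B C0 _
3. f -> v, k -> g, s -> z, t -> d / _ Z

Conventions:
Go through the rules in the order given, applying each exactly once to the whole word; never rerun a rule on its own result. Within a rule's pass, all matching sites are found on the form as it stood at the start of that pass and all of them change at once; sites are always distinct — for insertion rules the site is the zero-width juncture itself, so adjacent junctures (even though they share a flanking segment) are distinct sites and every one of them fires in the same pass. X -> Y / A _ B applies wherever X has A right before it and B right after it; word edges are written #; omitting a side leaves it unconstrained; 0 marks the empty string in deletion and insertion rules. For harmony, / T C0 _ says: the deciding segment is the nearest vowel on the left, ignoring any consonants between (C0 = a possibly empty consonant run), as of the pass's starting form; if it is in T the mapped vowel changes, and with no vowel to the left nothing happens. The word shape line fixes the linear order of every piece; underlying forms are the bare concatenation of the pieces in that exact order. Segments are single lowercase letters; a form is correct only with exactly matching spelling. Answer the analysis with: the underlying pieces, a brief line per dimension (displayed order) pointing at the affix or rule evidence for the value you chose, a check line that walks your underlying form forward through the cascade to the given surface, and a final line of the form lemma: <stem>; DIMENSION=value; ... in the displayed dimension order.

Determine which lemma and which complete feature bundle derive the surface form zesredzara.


underlying: zesret-za-ra
POLE=ki - signalled by the affix -ra
VEL=so - signalled by the affix -za
check: zesretzara -> zesretzara -> zesretzara -> zesredzara
lemma: zesret; POLE=ki; VEL=so


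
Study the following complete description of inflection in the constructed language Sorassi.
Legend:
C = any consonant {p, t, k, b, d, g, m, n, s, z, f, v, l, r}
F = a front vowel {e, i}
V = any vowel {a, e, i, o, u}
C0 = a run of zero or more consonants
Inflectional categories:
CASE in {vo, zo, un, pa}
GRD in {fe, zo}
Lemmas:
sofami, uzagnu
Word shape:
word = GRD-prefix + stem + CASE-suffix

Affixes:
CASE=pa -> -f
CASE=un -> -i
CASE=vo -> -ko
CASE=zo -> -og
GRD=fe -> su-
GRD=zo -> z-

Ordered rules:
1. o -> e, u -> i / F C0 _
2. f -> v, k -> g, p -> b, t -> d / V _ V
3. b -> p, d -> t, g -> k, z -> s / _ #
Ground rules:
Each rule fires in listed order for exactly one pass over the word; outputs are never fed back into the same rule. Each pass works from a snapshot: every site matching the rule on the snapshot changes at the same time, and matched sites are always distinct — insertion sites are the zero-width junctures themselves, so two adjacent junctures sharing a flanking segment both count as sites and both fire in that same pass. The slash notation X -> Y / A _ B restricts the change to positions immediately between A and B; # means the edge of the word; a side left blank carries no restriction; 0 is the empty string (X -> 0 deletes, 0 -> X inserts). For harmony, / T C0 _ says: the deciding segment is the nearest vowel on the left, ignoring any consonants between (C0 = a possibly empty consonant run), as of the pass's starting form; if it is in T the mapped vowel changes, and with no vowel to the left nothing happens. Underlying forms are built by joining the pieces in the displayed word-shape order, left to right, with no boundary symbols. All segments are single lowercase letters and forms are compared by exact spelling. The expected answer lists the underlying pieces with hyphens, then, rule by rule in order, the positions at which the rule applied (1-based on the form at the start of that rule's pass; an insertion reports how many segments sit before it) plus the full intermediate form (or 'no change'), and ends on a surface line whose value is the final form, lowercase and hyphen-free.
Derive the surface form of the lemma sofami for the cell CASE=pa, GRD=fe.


underlying: su-sofami-f
1. o -> e, u -> i / F C0 _: no change
2. f -> v, k -> g, p -> b, t -> d / V _ V: fires at position(s) 5: susovamif
3. b -> p, d -> t, g -> k, z -> s / _ #: no change
surface: susovamif


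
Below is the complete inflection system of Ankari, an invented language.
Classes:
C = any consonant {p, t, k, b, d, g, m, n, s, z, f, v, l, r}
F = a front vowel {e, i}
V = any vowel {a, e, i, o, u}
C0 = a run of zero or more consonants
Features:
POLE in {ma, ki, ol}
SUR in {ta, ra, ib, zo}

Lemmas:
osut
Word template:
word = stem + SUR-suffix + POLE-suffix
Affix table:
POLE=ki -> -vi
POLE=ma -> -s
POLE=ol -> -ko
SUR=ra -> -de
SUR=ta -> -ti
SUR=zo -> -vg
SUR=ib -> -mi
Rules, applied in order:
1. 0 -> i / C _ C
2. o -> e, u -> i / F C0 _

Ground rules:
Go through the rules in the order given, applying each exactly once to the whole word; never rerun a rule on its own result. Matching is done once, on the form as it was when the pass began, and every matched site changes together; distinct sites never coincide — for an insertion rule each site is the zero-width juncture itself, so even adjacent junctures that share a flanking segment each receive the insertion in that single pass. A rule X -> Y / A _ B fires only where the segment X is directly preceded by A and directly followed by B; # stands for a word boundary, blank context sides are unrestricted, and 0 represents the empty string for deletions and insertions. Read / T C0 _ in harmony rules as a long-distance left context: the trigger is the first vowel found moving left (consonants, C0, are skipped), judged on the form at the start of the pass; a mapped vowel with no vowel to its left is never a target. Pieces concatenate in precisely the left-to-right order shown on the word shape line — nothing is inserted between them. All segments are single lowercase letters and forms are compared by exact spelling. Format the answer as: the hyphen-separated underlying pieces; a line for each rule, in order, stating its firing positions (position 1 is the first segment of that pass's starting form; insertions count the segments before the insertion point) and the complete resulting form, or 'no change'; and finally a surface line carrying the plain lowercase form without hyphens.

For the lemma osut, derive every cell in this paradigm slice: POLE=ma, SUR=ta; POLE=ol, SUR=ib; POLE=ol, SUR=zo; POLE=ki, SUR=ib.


cell POLE=ma, SUR=ta:
underlying: osut-ti-s
1. 0 -> i / C _ C: inserts after position(s) 4: osutitis
2. o -> e, u -> i / F C0 _: no change
surface: osutitis

cell POLE=ol, SUR=ib:
underlying: osut-mi-ko
1. 0 -> i / C _ C: inserts after position(s) 4: osutimiko
2. o -> e, u -> i / F C0 _: fires at position(s) 9: osutimike
surface: osutimike

cell POLE=ol, SUR=zo:
underlying: osut-vg-ko
1. 0 -> i / C _ C: inserts after position(s) 4, 5, 6: osutivigiko
2. o -> e, u -> i / F C0 _: fires at position(s) 11: osutivigike
surface: osutivigike

cell POLE=ki, SUR=ib:
underlying: osut-mi-vi
1. 0 -> i / C _ C: inserts after position(s) 4: osutimivi
2. o -> e, u -> i / F C0 _: no change
surface: osutimivi


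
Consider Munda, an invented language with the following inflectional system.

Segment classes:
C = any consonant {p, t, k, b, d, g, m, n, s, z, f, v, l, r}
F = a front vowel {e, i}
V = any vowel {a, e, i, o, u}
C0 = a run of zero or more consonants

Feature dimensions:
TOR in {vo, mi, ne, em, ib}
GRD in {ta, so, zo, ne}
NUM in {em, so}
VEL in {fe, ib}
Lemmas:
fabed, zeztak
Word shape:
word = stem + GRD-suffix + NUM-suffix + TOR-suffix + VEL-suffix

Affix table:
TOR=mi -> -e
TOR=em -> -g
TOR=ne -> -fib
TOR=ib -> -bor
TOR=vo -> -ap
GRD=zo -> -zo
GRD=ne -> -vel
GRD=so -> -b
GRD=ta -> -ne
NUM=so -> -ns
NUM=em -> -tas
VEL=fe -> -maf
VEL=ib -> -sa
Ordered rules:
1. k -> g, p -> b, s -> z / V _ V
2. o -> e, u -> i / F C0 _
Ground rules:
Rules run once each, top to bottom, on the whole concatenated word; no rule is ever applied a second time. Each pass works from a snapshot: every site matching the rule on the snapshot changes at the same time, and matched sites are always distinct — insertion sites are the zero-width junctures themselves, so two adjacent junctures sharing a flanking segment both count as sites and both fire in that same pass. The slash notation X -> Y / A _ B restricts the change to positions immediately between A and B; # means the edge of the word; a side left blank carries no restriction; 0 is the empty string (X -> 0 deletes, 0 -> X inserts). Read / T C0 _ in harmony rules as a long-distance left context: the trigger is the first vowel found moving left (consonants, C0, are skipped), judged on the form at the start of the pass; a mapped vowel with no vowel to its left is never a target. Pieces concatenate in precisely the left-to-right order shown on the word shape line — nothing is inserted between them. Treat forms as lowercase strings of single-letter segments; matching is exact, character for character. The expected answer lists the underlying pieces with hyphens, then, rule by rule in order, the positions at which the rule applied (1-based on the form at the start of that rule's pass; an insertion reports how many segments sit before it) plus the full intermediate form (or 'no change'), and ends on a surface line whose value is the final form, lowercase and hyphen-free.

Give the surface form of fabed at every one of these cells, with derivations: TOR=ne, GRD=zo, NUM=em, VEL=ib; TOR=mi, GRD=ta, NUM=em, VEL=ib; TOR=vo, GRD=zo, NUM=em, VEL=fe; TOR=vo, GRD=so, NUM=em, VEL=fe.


cell TOR=ne, GRD=zo, NUM=em, VEL=ib:
underlying: fabed-zo-tas-fib-sa
1. k -> g, p -> b, s -> z / V _ V: no change
2. o -> e, u -> i / F C0 _: fires at position(s) 7: fabedzetasfibsa
surface: fabedzetasfibsa

cell TOR=mi, GRD=ta, NUM=em, VEL=ib:
underlying: fabed-ne-tas-e-sa
1. k -> g, p -> b, s -> z / V _ V: fires at position(s) 10, 12: fabednetazeza
2. o -> e, u -> i / F C0 _: no change
surface: fabednetazeza

cell TOR=vo, GRD=zo, NUM=em, VEL=fe:
underlying: fabed-zo-tas-ap-maf
1. k -> g, p -> b, s -> z / V _ V: fires at position(s) 10: fabedzotazapmaf
2. o -> e, u -> i / F C0 _: fires at position(s) 7: fabedzetazapmaf
surface: fabedzetazapmaf

cell TOR=vo, GRD=so, NUM=em, VEL=fe:
underlying: fabed-b-tas-ap-maf
1. k -> g, p -> b, s -> z / V _ V: fires at position(s) 9: fabedbtazapmaf
2. o -> e, u -> i / F C0 _: no change
surface: fabedbtazapmaf
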